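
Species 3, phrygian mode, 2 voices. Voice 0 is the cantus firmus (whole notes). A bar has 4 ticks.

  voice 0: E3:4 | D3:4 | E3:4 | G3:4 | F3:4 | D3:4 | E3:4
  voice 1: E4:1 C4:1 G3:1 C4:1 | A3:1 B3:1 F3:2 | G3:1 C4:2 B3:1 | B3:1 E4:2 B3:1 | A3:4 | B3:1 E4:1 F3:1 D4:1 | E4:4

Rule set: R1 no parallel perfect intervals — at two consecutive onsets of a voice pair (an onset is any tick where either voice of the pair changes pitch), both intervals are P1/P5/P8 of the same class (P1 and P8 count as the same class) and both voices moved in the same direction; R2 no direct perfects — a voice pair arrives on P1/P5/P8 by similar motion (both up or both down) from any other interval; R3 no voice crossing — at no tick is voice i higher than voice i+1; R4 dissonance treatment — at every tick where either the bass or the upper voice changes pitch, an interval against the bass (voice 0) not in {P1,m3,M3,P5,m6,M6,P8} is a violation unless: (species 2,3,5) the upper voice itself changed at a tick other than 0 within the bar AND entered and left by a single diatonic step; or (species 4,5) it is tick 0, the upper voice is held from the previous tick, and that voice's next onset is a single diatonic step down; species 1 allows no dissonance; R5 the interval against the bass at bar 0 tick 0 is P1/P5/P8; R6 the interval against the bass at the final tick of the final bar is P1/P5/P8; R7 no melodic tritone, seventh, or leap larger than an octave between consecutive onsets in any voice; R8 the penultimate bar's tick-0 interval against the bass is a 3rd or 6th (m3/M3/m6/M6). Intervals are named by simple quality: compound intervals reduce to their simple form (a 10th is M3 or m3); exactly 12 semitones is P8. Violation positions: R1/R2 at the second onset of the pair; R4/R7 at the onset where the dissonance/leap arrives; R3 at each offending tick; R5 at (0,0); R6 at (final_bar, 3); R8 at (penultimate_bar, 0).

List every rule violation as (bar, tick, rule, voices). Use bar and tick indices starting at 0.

(1, 0, R2, (0, 1))
(1, 2, R7, (1,))
(5, 1, R4, (0, 1))
(5, 2, R7, (1,))
(6, 0, R1, (0, 1))

bar 0: v0=E3 v1=E4 downbeat P8
bar 1: v0=D3 v1=A3 downbeat P5
bar 2: v0=E3 v1=G3 downbeat m3
bar 3: v0=G3 v1=B3 downbeat M3
bar 4: v0=F3 v1=A3 downbeat M3
bar 5: v0=D3 v1=B3 downbeat M6
bar 6: v0=E3 v1=E4 downbeat P8
  -> R2 @ bar 1 tick 0 v(0, 1): E3/C4 m6 -> D3/A3 P5 similar
  -> R7 @ bar 1 tick 2 v(1,): B3->F3 leap 6st
  -> R4 @ bar 5 tick 1 v(0, 1): D3/E4 M2 untreated
  -> R7 @ bar 5 tick 2 v(1,): E4->F3 leap 11st
  -> R1 @ bar 6 tick 0 v(0, 1): D3/D4 P8 -> E3/E4 P8 similar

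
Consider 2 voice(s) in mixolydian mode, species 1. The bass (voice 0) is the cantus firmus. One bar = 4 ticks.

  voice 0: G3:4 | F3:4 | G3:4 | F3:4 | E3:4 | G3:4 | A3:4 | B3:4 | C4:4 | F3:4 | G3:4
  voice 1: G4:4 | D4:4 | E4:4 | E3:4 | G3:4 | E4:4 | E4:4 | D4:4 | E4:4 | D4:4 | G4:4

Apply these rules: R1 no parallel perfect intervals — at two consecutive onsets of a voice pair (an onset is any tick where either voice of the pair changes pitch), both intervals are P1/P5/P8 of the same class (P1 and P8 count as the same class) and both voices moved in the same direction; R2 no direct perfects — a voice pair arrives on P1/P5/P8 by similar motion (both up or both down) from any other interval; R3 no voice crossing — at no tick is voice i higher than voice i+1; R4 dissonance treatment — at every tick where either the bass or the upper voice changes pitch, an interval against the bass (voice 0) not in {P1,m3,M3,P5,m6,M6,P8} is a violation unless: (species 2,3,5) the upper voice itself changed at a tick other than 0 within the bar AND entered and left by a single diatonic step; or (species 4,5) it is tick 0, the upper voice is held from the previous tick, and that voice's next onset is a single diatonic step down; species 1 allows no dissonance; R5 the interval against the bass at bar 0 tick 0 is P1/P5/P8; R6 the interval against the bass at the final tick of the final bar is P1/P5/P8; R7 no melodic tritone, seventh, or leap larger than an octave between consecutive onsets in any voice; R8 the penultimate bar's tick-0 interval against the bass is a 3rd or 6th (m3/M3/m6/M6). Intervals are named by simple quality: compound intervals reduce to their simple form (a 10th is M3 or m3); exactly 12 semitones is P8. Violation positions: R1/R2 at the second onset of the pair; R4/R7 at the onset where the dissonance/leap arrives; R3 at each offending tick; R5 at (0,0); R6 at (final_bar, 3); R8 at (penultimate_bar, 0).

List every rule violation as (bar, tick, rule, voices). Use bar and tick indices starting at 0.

(3, 0, R3, (0, 1))
(3, 0, R4, (0, 1))
(3, 1, R3, (0, 1))
(3, 2, R3, (0, 1))
(3, 3, R3, (0, 1))
(10, 0, R2, (0, 1))

bar 0: v0=G3 v1=G4 downbeat P8
bar 1: v0=F3 v1=D4 downbeat M6
bar 2: v0=G3 v1=E4 downbeat M6
bar 3: v0=F3 v1=E3 downbeat m2
bar 4: v0=E3 v1=G3 downbeat m3
bar 5: v0=G3 v1=E4 downbeat M6
bar 6: v0=A3 v1=E4 downbeat P5
bar 7: v0=B3 v1=D4 downbeat m3
bar 8: v0=C4 v1=E4 downbeat M3
bar 9: v0=F3 v1=D4 downbeat M6
bar 10: v0=G3 v1=G4 downbeat P8
  -> R3 @ bar 3 tick 0 v(0, 1): F3 above E3
  -> R4 @ bar 3 tick 0 v(0, 1): F3/E3 m2 untreated
  -> R3 @ bar 3 tick 1 v(0, 1): F3 above E3
  -> R3 @ bar 3 tick 2 v(0, 1): F3 above E3
  -> R3 @ bar 3 tick 3 v(0, 1): F3 above E3
  -> R2 @ bar 10 tick 0 v(0, 1): F3/D4 M6 -> G3/G4 P8 similar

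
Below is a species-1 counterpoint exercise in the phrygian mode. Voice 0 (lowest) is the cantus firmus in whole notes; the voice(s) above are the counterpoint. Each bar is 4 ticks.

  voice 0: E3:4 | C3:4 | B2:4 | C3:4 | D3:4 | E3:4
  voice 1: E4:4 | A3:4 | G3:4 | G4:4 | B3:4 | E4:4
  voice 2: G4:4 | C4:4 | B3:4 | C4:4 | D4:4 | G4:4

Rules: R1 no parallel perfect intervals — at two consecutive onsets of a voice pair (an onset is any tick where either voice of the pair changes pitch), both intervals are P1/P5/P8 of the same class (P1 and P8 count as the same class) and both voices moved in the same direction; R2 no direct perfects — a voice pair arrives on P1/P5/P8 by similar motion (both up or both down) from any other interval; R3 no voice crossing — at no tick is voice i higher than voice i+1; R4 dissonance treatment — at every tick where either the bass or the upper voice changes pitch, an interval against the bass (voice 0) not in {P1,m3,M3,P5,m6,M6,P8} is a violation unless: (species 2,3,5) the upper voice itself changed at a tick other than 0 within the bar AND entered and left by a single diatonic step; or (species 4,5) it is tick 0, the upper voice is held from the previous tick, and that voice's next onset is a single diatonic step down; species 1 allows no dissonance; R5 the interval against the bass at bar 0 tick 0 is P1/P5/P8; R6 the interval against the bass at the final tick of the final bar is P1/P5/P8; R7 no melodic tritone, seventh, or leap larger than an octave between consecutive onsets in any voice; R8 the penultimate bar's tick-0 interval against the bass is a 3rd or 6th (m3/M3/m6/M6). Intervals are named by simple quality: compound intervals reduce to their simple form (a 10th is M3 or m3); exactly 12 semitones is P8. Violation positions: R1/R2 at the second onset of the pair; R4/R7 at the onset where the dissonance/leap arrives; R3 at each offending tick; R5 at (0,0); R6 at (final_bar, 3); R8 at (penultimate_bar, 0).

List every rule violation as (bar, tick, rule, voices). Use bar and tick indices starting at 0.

(0, 0, R5, (0, 2))
(1, 0, R2, (0, 2))
(2, 0, R1, (0, 2))
(3, 0, R1, (0, 2))
(3, 0, R2, (0, 1))
(3, 0, R2, (1, 2))
(3, 0, R3, (1, 2))
(3, 1, R3, (1, 2))
(3, 2, R3, (1, 2))
(3, 3, R3, (1, 2))
(4, 0, R1, (0, 2))
(4, 0, R8, (0, 2))
(5, 0, R2, (0, 1))
(5, 3, R6, (0, 2))

bar 0: v0=E3 v1=E4 v2=G4 downbeat m3
bar 1: v0=C3 v1=A3 v2=C4 downbeat P8
bar 2: v0=B2 v1=G3 v2=B3 downbeat P8
bar 3: v0=C3 v1=G4 v2=C4 downbeat P8
bar 4: v0=D3 v1=B3 v2=D4 downbeat P8
bar 5: v0=E3 v1=E4 v2=G4 downbeat m3
  -> R5 @ bar 0 tick 0 v(0, 2): opens on m3
  -> R2 @ bar 1 tick 0 v(0, 2): E3/G4 m3 -> C3/C4 P8 similar
  -> R1 @ bar 2 tick 0 v(0, 2): C3/C4 P8 -> B2/B3 P8 similar
  -> R1 @ bar 3 tick 0 v(0, 2): B2/B3 P8 -> C3/C4 P8 similar
  -> R2 @ bar 3 tick 0 v(0, 1): B2/G3 m6 -> C3/G4 P5 similar
  -> R2 @ bar 3 tick 0 v(1, 2): G3/B3 M3 -> G4/C4 P5 similar
  -> R3 @ bar 3 tick 0 v(1, 2): G4 above C4
  -> R3 @ bar 3 tick 1 v(1, 2): G4 above C4
  -> R3 @ bar 3 tick 2 v(1, 2): G4 above C4
  -> R3 @ bar 3 tick 3 v(1, 2): G4 above C4
  -> R1 @ bar 4 tick 0 v(0, 2): C3/C4 P8 -> D3/D4 P8 similar
  -> R8 @ bar 4 tick 0 v(0, 2): penult P8 not 3rd/6th
  -> R2 @ bar 5 tick 0 v(0, 1): D3/B3 M6 -> E3/E4 P8 similar
  -> R6 @ bar 5 tick 3 v(0, 2): closes on m3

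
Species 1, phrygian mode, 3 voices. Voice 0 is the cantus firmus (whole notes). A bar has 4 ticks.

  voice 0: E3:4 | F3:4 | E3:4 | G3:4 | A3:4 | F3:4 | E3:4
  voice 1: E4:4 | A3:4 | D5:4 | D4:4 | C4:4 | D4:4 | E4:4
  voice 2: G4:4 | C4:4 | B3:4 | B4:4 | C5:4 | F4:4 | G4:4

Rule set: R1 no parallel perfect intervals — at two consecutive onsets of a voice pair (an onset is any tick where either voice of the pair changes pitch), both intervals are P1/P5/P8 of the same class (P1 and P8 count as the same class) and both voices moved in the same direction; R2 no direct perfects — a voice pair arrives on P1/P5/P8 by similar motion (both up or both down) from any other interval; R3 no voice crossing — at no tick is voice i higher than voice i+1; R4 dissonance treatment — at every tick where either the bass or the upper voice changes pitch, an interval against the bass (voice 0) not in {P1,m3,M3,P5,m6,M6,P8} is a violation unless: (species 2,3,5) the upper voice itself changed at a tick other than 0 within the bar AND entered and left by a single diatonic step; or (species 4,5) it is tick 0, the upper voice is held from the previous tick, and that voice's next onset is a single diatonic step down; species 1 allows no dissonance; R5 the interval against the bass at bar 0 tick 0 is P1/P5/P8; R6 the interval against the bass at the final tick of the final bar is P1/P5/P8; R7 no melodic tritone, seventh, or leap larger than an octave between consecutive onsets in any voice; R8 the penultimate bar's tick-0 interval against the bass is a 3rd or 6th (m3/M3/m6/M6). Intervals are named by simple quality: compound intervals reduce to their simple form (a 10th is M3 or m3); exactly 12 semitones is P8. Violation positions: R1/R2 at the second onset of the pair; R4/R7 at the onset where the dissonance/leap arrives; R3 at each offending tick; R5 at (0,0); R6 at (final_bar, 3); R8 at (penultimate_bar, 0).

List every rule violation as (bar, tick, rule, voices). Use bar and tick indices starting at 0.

(0, 0, R5, (0, 2))
(2, 0, R1, (0, 2))
(2, 0, R3, (1, 2))
(2, 0, R4, (0, 1))
(2, 0, R7, (1,))
(2, 1, R3, (1, 2))
(2, 2, R3, (1, 2))
(2, 3, R3, (1, 2))
(5, 0, R2, (0, 2))
(5, 0, R8, (0, 2))
(6, 3, R6, (0, 2))

bar 0: v0=E3 v1=E4 v2=G4 downbeat m3
bar 1: v0=F3 v1=A3 v2=C4 downbeat P5
bar 2: v0=E3 v1=D5 v2=B3 downbeat P5
bar 3: v0=G3 v1=D4 v2=B4 downbeat M3
bar 4: v0=A3 v1=C4 v2=C5 downbeat m3
bar 5: v0=F3 v1=D4 v2=F4 downbeat P8
bar 6: v0=E3 v1=E4 v2=G4 downbeat m3
  -> R5 @ bar 0 tick 0 v(0, 2): opens on m3
  -> R1 @ bar 2 tick 0 v(0, 2): F3/C4 P5 -> E3/B3 P5 similar
  -> R3 @ bar 2 tick 0 v(1, 2): D5 above B3
  -> R4 @ bar 2 tick 0 v(0, 1): E3/D5 m7 untreated
  -> R7 @ bar 2 tick 0 v(1,): A3->D5 leap 17st
  -> R3 @ bar 2 tick 1 v(1, 2): D5 above B3
  -> R3 @ bar 2 tick 2 v(1, 2): D5 above B3
  -> R3 @ bar 2 tick 3 v(1, 2): D5 above B3
  -> R2 @ bar 5 tick 0 v(0, 2): A3/C5 m3 -> F3/F4 P8 similar
  -> R8 @ bar 5 tick 0 v(0, 2): penult P8 not 3rd/6th
  -> R6 @ bar 6 tick 3 v(0, 2): closes on m3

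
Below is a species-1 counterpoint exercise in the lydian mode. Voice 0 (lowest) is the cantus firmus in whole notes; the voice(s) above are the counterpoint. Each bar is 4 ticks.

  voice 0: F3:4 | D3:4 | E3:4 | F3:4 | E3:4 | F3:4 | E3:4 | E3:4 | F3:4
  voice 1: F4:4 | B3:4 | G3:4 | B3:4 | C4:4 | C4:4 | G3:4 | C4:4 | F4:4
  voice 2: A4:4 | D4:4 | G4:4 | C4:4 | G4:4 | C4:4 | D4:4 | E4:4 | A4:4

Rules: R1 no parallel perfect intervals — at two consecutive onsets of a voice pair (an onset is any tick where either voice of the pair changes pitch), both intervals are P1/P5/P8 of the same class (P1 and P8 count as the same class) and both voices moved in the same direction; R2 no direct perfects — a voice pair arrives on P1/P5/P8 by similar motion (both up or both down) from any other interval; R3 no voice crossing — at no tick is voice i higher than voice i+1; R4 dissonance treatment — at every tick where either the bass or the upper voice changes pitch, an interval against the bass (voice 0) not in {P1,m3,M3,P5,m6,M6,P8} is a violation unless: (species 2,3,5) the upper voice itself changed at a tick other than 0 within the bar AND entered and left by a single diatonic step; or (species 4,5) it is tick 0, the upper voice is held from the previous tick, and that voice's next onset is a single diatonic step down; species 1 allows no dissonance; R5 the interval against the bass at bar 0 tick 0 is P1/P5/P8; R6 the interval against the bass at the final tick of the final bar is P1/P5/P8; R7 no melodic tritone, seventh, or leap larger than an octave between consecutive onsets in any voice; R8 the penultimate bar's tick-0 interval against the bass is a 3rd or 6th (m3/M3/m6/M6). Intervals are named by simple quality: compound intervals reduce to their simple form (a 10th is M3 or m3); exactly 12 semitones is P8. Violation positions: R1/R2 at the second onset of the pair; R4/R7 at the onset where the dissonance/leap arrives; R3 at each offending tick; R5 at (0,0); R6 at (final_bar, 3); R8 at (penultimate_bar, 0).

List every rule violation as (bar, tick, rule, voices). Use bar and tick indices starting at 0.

(0, 0, R5, (0, 2))
(1, 0, R2, (0, 2))
(1, 0, R7, (1,))
(3, 0, R4, (0, 1))
(4, 0, R2, (1, 2))
(6, 0, R4, (0, 2))
(7, 0, R8, (0, 2))
(8, 0, R2, (0, 1))
(8, 3, R6, (0, 2))

bar 0: v0=F3 v1=F4 v2=A4 downbeat M3
bar 1: v0=D3 v1=B3 v2=D4 downbeat P8
bar 2: v0=E3 v1=G3 v2=G4 downbeat m3
bar 3: v0=F3 v1=B3 v2=C4 downbeat P5
bar 4: v0=E3 v1=C4 v2=G4 downbeat m3
bar 5: v0=F3 v1=C4 v2=C4 downbeat P5
bar 6: v0=E3 v1=G3 v2=D4 downbeat m7
bar 7: v0=E3 v1=C4 v2=E4 downbeat P8
bar 8: v0=F3 v1=F4 v2=A4 downbeat M3
  -> R5 @ bar 0 tick 0 v(0, 2): opens on M3
  -> R2 @ bar 1 tick 0 v(0, 2): F3/A4 M3 -> D3/D4 P8 similar
  -> R7 @ bar 1 tick 0 v(1,): F4->B3 leap 6st
  -> R4 @ bar 3 tick 0 v(0, 1): F3/B3 TT untreated
  -> R2 @ bar 4 tick 0 v(1, 2): B3/C4 m2 -> C4/G4 P5 similar
  -> R4 @ bar 6 tick 0 v(0, 2): E3/D4 m7 untreated
  -> R8 @ bar 7 tick 0 v(0, 2): penult P8 not 3rd/6th
  -> R2 @ bar 8 tick 0 v(0, 1): E3/C4 m6 -> F3/F4 P8 similar
  -> R6 @ bar 8 tick 3 v(0, 2): closes on M3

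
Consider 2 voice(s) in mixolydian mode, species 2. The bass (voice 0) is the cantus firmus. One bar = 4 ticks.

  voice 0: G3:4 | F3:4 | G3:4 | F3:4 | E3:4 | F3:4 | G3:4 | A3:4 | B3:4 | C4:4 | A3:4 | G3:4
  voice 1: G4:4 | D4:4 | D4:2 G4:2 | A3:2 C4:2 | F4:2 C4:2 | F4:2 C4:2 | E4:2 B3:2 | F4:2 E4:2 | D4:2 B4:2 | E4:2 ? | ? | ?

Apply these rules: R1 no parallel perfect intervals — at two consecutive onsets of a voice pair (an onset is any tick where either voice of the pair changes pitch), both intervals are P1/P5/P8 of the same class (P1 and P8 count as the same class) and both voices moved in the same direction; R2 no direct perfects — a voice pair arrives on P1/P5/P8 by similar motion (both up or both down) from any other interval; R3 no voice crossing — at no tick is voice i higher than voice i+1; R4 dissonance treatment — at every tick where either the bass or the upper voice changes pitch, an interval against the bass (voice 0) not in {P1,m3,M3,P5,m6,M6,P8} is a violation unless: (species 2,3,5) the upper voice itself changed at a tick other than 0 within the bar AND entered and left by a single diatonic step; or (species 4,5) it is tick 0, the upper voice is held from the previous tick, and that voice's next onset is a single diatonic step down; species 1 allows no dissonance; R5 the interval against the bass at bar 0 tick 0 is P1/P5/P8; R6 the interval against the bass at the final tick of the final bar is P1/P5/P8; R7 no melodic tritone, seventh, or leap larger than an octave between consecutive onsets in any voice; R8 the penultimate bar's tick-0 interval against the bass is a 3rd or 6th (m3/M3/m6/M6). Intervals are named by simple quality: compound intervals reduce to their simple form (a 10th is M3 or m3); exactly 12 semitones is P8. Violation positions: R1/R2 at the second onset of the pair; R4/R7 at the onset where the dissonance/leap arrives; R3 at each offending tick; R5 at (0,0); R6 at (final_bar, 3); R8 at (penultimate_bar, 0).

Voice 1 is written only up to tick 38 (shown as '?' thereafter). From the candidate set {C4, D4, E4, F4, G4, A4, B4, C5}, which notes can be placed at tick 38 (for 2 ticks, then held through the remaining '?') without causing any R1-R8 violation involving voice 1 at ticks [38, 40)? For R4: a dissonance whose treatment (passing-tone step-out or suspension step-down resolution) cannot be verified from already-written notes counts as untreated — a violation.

{A4, C4, C5, E4, G4}

C4: legal
D4: violates R4
E4: legal
F4: violates R4
G4: legal
A4: legal
B4: violates R4
C5: legal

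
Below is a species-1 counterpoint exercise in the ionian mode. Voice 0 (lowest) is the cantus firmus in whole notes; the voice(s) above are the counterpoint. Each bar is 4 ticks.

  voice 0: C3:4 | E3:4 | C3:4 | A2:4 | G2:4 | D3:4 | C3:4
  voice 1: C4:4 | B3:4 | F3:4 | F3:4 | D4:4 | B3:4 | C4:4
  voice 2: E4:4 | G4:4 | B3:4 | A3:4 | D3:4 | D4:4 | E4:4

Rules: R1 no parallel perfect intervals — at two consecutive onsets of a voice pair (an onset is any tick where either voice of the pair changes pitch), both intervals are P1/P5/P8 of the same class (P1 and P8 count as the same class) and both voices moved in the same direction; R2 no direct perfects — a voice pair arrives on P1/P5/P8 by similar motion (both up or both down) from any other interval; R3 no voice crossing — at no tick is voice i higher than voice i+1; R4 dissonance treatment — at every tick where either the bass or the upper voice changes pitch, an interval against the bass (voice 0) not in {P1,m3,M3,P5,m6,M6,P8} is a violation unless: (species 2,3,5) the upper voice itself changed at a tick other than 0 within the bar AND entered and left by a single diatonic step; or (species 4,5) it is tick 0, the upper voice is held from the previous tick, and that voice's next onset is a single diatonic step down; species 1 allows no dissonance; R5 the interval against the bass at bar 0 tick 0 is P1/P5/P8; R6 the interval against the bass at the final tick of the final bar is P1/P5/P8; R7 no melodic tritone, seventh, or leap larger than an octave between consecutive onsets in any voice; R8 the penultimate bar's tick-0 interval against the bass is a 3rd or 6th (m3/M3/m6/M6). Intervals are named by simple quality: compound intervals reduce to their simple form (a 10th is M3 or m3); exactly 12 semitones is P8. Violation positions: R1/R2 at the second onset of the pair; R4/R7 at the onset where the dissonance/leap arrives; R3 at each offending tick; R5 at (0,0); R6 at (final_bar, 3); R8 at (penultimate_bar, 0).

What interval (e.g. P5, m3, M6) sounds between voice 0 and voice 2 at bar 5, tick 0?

P8

voice 0=D3 voice 2=D4 -> P8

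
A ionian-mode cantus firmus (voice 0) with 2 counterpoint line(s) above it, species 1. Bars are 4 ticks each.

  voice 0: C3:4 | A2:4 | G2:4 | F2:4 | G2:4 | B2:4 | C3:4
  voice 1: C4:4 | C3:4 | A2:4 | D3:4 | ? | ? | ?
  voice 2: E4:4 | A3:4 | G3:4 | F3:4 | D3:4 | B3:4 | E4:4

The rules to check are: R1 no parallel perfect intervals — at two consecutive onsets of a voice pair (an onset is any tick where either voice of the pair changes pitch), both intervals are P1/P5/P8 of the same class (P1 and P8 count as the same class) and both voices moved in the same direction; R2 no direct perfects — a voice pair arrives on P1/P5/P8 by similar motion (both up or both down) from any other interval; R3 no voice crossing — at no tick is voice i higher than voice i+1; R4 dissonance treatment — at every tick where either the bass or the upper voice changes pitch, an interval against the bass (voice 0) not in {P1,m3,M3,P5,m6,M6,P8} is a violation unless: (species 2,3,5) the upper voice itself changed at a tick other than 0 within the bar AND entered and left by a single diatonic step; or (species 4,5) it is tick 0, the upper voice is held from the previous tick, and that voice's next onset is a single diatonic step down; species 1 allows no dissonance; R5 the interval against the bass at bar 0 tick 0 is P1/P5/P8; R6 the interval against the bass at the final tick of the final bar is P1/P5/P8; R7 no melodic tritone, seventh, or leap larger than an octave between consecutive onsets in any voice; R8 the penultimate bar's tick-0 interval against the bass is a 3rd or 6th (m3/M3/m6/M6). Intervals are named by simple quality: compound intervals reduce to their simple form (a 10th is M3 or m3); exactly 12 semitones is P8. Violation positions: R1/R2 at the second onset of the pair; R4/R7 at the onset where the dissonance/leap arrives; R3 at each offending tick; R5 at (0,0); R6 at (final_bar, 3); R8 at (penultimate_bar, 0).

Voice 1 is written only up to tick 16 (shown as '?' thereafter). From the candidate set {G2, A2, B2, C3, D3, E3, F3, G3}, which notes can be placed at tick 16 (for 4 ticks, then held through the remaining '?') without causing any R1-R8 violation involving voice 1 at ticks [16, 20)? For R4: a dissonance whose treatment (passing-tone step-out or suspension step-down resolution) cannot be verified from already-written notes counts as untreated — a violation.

G2: violates R2
A2: violates R4
B2: legal
C3: violates R4
D3: legal
E3: violates R3
F3: violates R3,R4
G3: violates R2,R3

{B2, D3}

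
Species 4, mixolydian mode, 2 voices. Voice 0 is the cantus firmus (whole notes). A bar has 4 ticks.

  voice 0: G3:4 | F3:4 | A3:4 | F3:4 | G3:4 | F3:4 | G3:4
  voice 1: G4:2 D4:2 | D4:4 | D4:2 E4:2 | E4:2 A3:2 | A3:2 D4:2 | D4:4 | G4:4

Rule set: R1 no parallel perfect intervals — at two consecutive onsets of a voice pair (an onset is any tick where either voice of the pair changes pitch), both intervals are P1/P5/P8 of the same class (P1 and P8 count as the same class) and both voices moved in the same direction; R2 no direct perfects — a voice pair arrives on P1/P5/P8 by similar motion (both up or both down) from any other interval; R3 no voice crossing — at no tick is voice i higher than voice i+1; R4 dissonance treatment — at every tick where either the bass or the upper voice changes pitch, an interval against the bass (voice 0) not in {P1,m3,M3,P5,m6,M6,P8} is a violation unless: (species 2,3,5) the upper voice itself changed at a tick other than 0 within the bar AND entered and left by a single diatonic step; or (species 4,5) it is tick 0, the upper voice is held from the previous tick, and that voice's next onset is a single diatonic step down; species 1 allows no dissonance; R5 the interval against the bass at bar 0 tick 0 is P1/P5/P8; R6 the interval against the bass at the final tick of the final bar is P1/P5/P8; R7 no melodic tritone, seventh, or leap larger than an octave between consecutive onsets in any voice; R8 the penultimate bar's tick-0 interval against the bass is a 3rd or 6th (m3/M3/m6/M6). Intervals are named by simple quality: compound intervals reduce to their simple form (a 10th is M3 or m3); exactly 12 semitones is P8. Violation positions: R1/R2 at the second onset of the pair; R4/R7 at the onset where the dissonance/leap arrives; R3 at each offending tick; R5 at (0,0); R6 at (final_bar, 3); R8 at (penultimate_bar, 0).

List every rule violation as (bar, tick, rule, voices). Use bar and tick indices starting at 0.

bar 0: v0=G3 v1=G4 downbeat P8
bar 1: v0=F3 v1=D4 downbeat M6
bar 2: v0=A3 v1=D4 downbeat P4
bar 3: v0=F3 v1=E4 downbeat M7
bar 4: v0=G3 v1=A3 downbeat M2
bar 5: v0=F3 v1=D4 downbeat M6
bar 6: v0=G3 v1=G4 downbeat P8
  -> R4 @ bar 2 tick 0 v(0, 1): A3/D4 P4 untreated
  -> R4 @ bar 3 tick 0 v(0, 1): F3/E4 M7 untreated
  -> R4 @ bar 4 tick 0 v(0, 1): G3/A3 M2 untreated
  -> R2 @ bar 6 tick 0 v(0, 1): F3/D4 M6 -> G3/G4 P8 similar

(2, 0, R4, (0, 1))
(3, 0, R4, (0, 1))
(4, 0, R4, (0, 1))
(6, 0, R2, (0, 1))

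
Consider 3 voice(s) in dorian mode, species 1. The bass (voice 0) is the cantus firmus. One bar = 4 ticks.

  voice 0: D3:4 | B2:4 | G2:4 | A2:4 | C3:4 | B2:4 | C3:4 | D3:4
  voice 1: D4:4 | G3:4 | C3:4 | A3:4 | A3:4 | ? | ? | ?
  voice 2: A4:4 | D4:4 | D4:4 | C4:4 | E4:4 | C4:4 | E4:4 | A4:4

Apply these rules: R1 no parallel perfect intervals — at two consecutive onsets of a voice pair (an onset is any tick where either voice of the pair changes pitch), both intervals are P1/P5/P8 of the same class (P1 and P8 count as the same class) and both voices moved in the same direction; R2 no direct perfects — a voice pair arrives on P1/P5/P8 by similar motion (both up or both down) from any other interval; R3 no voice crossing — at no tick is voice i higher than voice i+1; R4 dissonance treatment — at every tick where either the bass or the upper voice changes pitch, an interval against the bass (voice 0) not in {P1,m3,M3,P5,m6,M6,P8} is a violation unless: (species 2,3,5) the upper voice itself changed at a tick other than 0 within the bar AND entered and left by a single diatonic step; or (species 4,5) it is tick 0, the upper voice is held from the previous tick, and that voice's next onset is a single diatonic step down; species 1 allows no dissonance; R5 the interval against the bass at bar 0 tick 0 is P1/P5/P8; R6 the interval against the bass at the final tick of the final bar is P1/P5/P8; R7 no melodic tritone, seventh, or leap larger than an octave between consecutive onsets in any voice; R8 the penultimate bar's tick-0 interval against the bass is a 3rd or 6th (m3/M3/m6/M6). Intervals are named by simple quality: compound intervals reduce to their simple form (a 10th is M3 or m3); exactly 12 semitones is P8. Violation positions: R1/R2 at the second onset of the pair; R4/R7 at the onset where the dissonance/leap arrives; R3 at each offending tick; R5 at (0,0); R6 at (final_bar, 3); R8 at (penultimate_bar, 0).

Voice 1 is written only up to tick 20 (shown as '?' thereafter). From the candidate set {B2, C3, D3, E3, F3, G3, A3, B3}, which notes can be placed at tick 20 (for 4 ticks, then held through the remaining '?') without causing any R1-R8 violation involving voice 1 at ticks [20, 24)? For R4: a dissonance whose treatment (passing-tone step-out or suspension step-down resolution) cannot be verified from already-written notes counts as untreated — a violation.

{B3, D3, G3}

B2: violates R2,R7
C3: violates R2,R4
D3: legal
E3: violates R4
F3: violates R1,R4
G3: legal
A3: violates R4
B3: legal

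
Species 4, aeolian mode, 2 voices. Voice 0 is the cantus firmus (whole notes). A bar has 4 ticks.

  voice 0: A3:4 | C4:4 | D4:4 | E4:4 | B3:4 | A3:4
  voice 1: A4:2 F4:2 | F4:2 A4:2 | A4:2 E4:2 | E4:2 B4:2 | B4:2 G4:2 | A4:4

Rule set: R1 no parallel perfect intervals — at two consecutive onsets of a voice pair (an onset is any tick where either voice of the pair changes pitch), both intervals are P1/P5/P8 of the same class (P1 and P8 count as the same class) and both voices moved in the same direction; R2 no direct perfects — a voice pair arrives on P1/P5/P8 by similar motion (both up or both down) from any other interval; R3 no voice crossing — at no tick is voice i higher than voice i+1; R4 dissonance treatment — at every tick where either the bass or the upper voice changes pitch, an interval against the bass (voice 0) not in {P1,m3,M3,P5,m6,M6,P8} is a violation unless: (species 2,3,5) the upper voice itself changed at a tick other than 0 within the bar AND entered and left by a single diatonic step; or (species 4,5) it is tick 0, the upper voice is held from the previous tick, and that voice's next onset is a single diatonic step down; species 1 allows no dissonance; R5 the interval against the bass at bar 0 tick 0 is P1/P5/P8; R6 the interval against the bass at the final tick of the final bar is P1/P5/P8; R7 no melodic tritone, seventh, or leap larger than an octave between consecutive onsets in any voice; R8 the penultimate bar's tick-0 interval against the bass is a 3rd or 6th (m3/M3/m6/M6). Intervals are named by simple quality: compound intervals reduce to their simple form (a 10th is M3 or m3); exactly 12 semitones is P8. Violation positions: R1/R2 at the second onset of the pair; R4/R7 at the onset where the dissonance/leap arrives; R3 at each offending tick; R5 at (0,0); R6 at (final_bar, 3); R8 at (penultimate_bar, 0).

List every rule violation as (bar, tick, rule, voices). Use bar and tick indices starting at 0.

(1, 0, R4, (0, 1))
(2, 2, R4, (0, 1))
(4, 0, R8, (0, 1))

bar 0: v0=A3 v1=A4 downbeat P8
bar 1: v0=C4 v1=F4 downbeat P4
bar 2: v0=D4 v1=A4 downbeat P5
bar 3: v0=E4 v1=E4 downbeat P1
bar 4: v0=B3 v1=B4 downbeat P8
bar 5: v0=A3 v1=A4 downbeat P8
  -> R4 @ bar 1 tick 0 v(0, 1): C4/F4 P4 untreated
  -> R4 @ bar 2 tick 2 v(0, 1): D4/E4 M2 untreated
  -> R8 @ bar 4 tick 0 v(0, 1): penult P8 not 3rd/6th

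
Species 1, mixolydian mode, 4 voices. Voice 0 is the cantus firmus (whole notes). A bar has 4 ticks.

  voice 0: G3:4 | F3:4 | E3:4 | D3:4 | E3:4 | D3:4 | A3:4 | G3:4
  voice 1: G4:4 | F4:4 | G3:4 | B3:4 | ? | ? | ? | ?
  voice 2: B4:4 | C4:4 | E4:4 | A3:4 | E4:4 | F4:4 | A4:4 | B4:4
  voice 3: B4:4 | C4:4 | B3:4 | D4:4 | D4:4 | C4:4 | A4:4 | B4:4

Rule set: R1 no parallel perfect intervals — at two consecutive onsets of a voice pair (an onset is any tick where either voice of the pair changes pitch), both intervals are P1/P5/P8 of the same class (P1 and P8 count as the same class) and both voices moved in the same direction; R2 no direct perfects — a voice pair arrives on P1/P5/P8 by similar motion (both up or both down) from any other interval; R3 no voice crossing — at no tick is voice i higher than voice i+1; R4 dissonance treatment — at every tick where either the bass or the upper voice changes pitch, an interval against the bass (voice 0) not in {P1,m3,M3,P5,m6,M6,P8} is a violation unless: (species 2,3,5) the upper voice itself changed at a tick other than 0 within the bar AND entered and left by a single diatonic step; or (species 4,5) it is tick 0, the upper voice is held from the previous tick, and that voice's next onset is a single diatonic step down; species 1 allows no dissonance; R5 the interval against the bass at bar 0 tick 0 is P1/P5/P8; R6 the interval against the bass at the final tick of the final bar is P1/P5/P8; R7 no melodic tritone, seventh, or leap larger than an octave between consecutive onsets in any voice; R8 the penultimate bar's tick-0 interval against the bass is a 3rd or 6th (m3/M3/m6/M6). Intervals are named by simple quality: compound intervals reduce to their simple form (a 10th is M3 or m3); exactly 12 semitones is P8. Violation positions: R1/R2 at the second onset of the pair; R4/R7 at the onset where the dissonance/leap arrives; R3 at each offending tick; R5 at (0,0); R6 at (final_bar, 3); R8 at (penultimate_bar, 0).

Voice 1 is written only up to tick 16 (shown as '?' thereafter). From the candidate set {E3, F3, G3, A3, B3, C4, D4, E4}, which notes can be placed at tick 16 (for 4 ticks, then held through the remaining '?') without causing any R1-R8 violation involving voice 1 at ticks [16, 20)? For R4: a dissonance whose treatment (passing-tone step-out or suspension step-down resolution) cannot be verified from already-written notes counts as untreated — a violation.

E3: legal
F3: violates R4,R7
G3: legal
A3: violates R4
B3: legal
C4: legal
D4: violates R4
E4: violates R2

{B3, C4, E3, G3}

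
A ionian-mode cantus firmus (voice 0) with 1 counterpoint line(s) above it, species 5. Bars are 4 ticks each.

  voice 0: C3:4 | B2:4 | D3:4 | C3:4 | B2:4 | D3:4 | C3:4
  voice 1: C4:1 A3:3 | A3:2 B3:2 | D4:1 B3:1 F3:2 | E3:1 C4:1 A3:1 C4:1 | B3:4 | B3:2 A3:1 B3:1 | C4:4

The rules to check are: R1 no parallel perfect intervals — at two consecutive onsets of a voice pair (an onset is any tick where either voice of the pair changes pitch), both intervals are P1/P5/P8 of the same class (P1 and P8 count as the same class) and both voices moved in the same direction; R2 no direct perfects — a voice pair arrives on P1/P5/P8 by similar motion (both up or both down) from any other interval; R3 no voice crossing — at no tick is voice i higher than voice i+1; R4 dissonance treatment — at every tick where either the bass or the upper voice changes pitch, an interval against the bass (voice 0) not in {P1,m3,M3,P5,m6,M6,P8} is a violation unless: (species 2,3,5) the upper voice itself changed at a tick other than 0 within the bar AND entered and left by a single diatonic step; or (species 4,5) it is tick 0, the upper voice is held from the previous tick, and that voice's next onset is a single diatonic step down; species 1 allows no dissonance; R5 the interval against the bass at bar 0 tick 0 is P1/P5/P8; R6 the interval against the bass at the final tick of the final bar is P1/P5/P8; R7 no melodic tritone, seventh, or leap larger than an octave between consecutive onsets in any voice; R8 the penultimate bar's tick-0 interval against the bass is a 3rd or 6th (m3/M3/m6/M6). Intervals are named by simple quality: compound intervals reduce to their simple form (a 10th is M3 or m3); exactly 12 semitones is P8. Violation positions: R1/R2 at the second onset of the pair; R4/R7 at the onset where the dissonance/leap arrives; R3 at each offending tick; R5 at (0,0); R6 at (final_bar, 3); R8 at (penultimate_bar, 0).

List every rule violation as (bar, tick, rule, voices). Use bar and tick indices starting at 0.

(1, 0, R4, (0, 1))
(2, 0, R1, (0, 1))
(2, 2, R7, (1,))
(4, 0, R1, (0, 1))

bar 0: v0=C3 v1=C4 downbeat P8
bar 1: v0=B2 v1=A3 downbeat m7
bar 2: v0=D3 v1=D4 downbeat P8
bar 3: v0=C3 v1=E3 downbeat M3
bar 4: v0=B2 v1=B3 downbeat P8
bar 5: v0=D3 v1=B3 downbeat M6
bar 6: v0=C3 v1=C4 downbeat P8
  -> R4 @ bar 1 tick 0 v(0, 1): B2/A3 m7 untreated
  -> R1 @ bar 2 tick 0 v(0, 1): B2/B3 P8 -> D3/D4 P8 similar
  -> R7 @ bar 2 tick 2 v(1,): B3->F3 leap 6st
  -> R1 @ bar 4 tick 0 v(0, 1): C3/C4 P8 -> B2/B3 P8 similar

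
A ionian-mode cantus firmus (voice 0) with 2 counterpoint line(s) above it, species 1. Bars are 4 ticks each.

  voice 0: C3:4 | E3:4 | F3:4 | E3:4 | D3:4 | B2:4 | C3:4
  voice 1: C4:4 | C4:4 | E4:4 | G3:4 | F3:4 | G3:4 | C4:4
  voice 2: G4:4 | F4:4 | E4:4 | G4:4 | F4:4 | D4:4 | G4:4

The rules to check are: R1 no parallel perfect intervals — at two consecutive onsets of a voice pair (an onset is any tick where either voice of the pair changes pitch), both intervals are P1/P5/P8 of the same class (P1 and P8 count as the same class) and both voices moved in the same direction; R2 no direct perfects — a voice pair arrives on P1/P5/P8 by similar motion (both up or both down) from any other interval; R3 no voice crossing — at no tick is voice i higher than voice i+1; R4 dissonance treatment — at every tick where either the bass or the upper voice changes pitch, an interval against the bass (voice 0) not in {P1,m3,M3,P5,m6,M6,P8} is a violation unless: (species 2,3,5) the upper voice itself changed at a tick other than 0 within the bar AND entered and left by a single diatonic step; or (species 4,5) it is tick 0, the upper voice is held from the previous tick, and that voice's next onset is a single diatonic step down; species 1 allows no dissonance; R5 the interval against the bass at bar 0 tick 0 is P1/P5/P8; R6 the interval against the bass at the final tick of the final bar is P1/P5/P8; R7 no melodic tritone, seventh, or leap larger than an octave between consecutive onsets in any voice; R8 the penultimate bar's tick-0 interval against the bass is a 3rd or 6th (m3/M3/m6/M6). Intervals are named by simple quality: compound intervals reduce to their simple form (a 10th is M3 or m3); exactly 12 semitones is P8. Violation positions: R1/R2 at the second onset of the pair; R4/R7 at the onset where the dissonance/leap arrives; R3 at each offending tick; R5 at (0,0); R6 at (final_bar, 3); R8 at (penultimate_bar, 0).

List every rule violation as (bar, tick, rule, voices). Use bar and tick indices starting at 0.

(1, 0, R4, (0, 2))
(2, 0, R4, (0, 1))
(2, 0, R4, (0, 2))
(4, 0, R1, (1, 2))
(6, 0, R1, (1, 2))
(6, 0, R2, (0, 1))
(6, 0, R2, (0, 2))

bar 0: v0=C3 v1=C4 v2=G4 downbeat P5
bar 1: v0=E3 v1=C4 v2=F4 downbeat m2
bar 2: v0=F3 v1=E4 v2=E4 downbeat M7
bar 3: v0=E3 v1=G3 v2=G4 downbeat m3
bar 4: v0=D3 v1=F3 v2=F4 downbeat m3
bar 5: v0=B2 v1=G3 v2=D4 downbeat m3
bar 6: v0=C3 v1=C4 v2=G4 downbeat P5
  -> R4 @ bar 1 tick 0 v(0, 2): E3/F4 m2 untreated
  -> R4 @ bar 2 tick 0 v(0, 1): F3/E4 M7 untreated
  -> R4 @ bar 2 tick 0 v(0, 2): F3/E4 M7 untreated
  -> R1 @ bar 4 tick 0 v(1, 2): G3/G4 P8 -> F3/F4 P8 similar
  -> R1 @ bar 6 tick 0 v(1, 2): G3/D4 P5 -> C4/G4 P5 similar
  -> R2 @ bar 6 tick 0 v(0, 1): B2/G3 m6 -> C3/C4 P8 similar
  -> R2 @ bar 6 tick 0 v(0, 2): B2/D4 m3 -> C3/G4 P5 similar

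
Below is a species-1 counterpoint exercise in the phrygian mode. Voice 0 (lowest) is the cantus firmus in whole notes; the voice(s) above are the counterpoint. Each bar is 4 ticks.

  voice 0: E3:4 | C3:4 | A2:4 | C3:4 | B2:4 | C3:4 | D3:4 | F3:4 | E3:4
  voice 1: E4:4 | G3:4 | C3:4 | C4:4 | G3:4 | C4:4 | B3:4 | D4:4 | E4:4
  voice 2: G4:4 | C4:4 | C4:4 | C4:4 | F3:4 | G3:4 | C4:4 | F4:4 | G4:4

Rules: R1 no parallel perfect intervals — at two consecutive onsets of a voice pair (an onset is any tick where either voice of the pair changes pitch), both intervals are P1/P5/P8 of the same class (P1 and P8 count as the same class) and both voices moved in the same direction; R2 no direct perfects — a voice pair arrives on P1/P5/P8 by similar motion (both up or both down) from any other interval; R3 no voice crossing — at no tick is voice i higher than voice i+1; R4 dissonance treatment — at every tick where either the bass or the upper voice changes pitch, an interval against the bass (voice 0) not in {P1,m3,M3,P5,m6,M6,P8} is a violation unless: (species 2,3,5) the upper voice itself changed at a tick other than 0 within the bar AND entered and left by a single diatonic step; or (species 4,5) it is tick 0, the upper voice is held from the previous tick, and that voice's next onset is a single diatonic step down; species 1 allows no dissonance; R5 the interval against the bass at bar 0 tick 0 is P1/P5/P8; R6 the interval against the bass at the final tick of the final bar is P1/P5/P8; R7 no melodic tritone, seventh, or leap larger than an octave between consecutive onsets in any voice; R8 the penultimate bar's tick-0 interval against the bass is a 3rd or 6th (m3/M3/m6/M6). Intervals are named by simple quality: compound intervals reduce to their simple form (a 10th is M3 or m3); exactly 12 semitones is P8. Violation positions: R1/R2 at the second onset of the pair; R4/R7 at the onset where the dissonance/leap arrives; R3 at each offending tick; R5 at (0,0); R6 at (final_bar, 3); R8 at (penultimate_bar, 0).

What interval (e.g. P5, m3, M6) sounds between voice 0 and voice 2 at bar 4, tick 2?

TT

voice 0=B2 voice 2=F3 -> TT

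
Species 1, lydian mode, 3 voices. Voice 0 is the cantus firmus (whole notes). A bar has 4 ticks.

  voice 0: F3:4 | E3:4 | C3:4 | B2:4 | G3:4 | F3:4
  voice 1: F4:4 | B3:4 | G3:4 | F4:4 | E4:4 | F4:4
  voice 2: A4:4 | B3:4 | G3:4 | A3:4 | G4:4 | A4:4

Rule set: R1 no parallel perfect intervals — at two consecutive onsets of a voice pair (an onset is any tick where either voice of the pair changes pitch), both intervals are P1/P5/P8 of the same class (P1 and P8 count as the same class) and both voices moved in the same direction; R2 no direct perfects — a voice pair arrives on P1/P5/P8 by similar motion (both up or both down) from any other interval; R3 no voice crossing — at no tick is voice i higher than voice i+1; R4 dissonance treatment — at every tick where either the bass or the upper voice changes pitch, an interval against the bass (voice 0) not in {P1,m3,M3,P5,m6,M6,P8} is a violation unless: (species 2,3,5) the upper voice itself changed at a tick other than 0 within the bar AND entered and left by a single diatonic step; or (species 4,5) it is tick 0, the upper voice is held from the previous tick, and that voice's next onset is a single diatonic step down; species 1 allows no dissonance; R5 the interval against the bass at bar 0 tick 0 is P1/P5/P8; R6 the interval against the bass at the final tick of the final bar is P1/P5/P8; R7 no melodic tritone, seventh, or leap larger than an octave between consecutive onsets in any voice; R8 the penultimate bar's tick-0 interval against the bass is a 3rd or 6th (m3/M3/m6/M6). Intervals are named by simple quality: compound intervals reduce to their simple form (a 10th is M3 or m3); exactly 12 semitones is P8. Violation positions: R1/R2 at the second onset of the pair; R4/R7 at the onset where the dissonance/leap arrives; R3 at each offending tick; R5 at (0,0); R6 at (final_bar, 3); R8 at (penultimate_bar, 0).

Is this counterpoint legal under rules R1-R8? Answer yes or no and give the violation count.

bar 0: v0=F3 v1=F4 v2=A4 (M3)
bar 1: v0=E3 v1=B3 v2=B3 (P5)
bar 2: v0=C3 v1=G3 v2=G3 (P5)
bar 3: v0=B2 v1=F4 v2=A3 (m7)
bar 4: v0=G3 v1=E4 v2=G4 (P8)
bar 5: v0=F3 v1=F4 v2=A4 (M3)
  R5 @ bar0.0: opens on M3
  R2 @ bar1.0: F3/F4 P8 -> E3/B3 P5 similar
  R2 @ bar1.0: F3/A4 M3 -> E3/B3 P5 similar
  R2 @ bar1.0: F4/A4 M3 -> B3/B3 P1 similar
  R7 @ bar1.0: F4->B3 leap 6st
  R7 @ bar1.0: A4->B3 leap 10st
  R1 @ bar2.0: E3/B3 P5 -> C3/G3 P5 similar
  R1 @ bar2.0: E3/B3 P5 -> C3/G3 P5 similar
  R1 @ bar2.0: B3/B3 P1 -> G3/G3 P1 similar
  R3 @ bar3.0: F4 above A3
  R4 @ bar3.0: B2/F4 TT untreated
  R4 @ bar3.0: B2/A3 m7 untreated
  R7 @ bar3.0: G3->F4 leap 10st
  R3 @ bar3.1: F4 above A3
  R3 @ bar3.2: F4 above A3
  R3 @ bar3.3: F4 above A3
  R2 @ bar4.0: B2/A3 m7 -> G3/G4 P8 similar
  R7 @ bar4.0: A3->G4 leap 10st
  R8 @ bar4.0: penult P8 not 3rd/6th
  R6 @ bar5.3: closes on M3

No (20 violations)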